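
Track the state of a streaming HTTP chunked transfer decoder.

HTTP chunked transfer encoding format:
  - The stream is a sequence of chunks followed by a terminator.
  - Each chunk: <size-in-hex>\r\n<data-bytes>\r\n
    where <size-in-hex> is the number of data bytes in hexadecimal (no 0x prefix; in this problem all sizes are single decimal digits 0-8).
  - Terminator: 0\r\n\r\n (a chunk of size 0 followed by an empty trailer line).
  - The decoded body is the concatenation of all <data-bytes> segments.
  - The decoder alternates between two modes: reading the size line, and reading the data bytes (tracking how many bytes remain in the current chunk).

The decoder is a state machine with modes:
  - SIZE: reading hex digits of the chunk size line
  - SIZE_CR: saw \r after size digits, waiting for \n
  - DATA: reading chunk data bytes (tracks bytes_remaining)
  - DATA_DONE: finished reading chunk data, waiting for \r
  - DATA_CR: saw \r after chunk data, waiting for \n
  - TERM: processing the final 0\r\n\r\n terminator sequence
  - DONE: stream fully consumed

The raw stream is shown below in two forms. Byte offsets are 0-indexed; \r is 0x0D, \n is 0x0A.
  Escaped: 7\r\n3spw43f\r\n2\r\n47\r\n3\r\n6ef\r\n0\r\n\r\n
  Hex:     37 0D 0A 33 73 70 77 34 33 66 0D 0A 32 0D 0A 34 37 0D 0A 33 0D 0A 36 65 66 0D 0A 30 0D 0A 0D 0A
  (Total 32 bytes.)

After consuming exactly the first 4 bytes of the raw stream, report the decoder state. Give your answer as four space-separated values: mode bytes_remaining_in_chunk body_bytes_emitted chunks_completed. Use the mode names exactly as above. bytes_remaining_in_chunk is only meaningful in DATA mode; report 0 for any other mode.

Byte 0 = '7': mode=SIZE remaining=0 emitted=0 chunks_done=0
Byte 1 = 0x0D: mode=SIZE_CR remaining=0 emitted=0 chunks_done=0
Byte 2 = 0x0A: mode=DATA remaining=7 emitted=0 chunks_done=0
Byte 3 = '3': mode=DATA remaining=6 emitted=1 chunks_done=0

Answer: DATA 6 1 0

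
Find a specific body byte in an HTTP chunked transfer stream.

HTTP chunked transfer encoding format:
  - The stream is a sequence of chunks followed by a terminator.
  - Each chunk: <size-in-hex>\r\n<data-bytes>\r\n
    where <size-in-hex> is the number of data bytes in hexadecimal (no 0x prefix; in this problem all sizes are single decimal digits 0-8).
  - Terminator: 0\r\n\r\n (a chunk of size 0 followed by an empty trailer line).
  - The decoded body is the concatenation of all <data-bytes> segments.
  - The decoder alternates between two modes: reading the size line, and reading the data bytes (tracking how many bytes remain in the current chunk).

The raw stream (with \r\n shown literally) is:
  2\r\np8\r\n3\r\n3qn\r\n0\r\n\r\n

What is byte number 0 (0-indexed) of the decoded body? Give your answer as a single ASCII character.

Answer: p

Derivation:
Chunk 1: stream[0..1]='2' size=0x2=2, data at stream[3..5]='p8' -> body[0..2], body so far='p8'
Chunk 2: stream[7..8]='3' size=0x3=3, data at stream[10..13]='3qn' -> body[2..5], body so far='p83qn'
Chunk 3: stream[15..16]='0' size=0 (terminator). Final body='p83qn' (5 bytes)
Body byte 0 = 'p'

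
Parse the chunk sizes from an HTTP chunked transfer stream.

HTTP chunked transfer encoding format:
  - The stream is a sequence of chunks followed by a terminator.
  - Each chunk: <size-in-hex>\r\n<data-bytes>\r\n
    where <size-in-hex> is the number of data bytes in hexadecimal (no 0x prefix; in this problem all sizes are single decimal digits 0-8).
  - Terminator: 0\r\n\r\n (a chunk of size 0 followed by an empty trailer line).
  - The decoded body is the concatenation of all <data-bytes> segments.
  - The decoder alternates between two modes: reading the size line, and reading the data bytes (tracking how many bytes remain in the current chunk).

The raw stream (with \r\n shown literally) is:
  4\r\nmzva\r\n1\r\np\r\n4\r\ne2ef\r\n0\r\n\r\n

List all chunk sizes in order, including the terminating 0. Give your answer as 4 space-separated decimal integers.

Answer: 4 1 4 0

Derivation:
Chunk 1: stream[0..1]='4' size=0x4=4, data at stream[3..7]='mzva' -> body[0..4], body so far='mzva'
Chunk 2: stream[9..10]='1' size=0x1=1, data at stream[12..13]='p' -> body[4..5], body so far='mzvap'
Chunk 3: stream[15..16]='4' size=0x4=4, data at stream[18..22]='e2ef' -> body[5..9], body so far='mzvape2ef'
Chunk 4: stream[24..25]='0' size=0 (terminator). Final body='mzvape2ef' (9 bytes)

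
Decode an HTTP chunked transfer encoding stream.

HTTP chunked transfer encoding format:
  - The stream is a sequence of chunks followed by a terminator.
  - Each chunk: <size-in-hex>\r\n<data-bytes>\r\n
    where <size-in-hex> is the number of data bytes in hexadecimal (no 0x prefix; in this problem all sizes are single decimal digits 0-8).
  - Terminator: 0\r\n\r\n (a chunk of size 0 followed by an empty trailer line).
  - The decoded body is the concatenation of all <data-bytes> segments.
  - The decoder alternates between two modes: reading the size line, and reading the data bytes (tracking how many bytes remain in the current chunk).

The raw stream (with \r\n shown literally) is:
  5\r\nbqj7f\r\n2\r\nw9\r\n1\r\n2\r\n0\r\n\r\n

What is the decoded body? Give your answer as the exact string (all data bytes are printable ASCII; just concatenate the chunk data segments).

Answer: bqj7fw92

Derivation:
Chunk 1: stream[0..1]='5' size=0x5=5, data at stream[3..8]='bqj7f' -> body[0..5], body so far='bqj7f'
Chunk 2: stream[10..11]='2' size=0x2=2, data at stream[13..15]='w9' -> body[5..7], body so far='bqj7fw9'
Chunk 3: stream[17..18]='1' size=0x1=1, data at stream[20..21]='2' -> body[7..8], body so far='bqj7fw92'
Chunk 4: stream[23..24]='0' size=0 (terminator). Final body='bqj7fw92' (8 bytes)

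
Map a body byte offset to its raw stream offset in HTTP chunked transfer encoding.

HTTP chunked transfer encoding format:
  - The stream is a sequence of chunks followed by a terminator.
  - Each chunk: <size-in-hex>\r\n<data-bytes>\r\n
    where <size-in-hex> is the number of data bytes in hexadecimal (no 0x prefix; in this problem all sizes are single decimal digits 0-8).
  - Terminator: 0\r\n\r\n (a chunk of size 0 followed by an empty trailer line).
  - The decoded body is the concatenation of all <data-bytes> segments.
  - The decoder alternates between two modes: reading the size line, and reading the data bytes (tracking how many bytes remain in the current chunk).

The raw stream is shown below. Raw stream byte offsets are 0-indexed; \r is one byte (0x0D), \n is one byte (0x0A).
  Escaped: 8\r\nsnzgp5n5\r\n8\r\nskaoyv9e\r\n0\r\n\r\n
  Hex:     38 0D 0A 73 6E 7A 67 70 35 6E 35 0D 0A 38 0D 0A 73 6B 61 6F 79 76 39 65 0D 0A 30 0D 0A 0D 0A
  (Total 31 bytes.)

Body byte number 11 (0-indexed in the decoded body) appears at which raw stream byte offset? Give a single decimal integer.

Answer: 19

Derivation:
Chunk 1: stream[0..1]='8' size=0x8=8, data at stream[3..11]='snzgp5n5' -> body[0..8], body so far='snzgp5n5'
Chunk 2: stream[13..14]='8' size=0x8=8, data at stream[16..24]='skaoyv9e' -> body[8..16], body so far='snzgp5n5skaoyv9e'
Chunk 3: stream[26..27]='0' size=0 (terminator). Final body='snzgp5n5skaoyv9e' (16 bytes)
Body byte 11 at stream offset 19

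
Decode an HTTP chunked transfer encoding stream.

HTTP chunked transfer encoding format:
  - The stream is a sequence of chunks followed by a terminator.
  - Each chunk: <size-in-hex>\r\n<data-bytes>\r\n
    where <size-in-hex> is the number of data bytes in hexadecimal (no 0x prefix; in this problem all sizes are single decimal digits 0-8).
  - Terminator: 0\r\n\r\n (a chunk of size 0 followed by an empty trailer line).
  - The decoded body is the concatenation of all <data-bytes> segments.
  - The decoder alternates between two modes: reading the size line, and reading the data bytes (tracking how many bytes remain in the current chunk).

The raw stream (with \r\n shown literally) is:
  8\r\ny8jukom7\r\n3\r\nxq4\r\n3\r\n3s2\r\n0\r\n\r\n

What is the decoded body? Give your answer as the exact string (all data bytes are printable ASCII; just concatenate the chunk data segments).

Chunk 1: stream[0..1]='8' size=0x8=8, data at stream[3..11]='y8jukom7' -> body[0..8], body so far='y8jukom7'
Chunk 2: stream[13..14]='3' size=0x3=3, data at stream[16..19]='xq4' -> body[8..11], body so far='y8jukom7xq4'
Chunk 3: stream[21..22]='3' size=0x3=3, data at stream[24..27]='3s2' -> body[11..14], body so far='y8jukom7xq43s2'
Chunk 4: stream[29..30]='0' size=0 (terminator). Final body='y8jukom7xq43s2' (14 bytes)

Answer: y8jukom7xq43s2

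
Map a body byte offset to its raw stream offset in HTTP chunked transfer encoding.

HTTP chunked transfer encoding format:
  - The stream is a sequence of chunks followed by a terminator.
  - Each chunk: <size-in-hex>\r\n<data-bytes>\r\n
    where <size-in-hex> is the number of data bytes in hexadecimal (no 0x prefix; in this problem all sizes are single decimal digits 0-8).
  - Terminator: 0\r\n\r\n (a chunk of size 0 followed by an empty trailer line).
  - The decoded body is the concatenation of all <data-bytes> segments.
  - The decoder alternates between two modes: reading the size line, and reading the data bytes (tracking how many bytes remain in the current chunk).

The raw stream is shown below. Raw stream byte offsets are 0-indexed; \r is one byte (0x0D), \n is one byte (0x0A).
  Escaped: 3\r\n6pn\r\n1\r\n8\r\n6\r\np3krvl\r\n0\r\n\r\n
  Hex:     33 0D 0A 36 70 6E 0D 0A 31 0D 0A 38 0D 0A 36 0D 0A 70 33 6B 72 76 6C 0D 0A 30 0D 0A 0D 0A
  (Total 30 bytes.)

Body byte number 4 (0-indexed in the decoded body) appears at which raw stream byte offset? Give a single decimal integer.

Chunk 1: stream[0..1]='3' size=0x3=3, data at stream[3..6]='6pn' -> body[0..3], body so far='6pn'
Chunk 2: stream[8..9]='1' size=0x1=1, data at stream[11..12]='8' -> body[3..4], body so far='6pn8'
Chunk 3: stream[14..15]='6' size=0x6=6, data at stream[17..23]='p3krvl' -> body[4..10], body so far='6pn8p3krvl'
Chunk 4: stream[25..26]='0' size=0 (terminator). Final body='6pn8p3krvl' (10 bytes)
Body byte 4 at stream offset 17

Answer: 17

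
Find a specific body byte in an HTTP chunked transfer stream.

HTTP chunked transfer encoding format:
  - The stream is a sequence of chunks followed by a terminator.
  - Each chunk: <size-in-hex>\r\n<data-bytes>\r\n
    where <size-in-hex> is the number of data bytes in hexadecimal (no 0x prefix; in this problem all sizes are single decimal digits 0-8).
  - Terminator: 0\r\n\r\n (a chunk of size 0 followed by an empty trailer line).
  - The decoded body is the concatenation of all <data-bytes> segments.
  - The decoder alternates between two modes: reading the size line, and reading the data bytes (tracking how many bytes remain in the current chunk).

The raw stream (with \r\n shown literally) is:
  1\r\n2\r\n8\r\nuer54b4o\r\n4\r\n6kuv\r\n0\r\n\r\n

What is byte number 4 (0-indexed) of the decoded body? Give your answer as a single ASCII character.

Chunk 1: stream[0..1]='1' size=0x1=1, data at stream[3..4]='2' -> body[0..1], body so far='2'
Chunk 2: stream[6..7]='8' size=0x8=8, data at stream[9..17]='uer54b4o' -> body[1..9], body so far='2uer54b4o'
Chunk 3: stream[19..20]='4' size=0x4=4, data at stream[22..26]='6kuv' -> body[9..13], body so far='2uer54b4o6kuv'
Chunk 4: stream[28..29]='0' size=0 (terminator). Final body='2uer54b4o6kuv' (13 bytes)
Body byte 4 = '5'

Answer: 5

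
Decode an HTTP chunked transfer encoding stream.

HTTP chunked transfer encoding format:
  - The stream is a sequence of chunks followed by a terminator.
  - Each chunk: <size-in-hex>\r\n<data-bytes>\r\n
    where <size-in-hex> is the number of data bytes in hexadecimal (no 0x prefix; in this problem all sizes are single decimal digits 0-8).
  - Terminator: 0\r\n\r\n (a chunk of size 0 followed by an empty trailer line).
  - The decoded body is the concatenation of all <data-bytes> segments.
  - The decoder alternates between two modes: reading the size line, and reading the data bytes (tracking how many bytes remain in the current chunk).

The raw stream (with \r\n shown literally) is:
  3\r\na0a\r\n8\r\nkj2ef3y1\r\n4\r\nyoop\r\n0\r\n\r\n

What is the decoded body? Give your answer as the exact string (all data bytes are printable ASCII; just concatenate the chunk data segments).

Answer: a0akj2ef3y1yoop

Derivation:
Chunk 1: stream[0..1]='3' size=0x3=3, data at stream[3..6]='a0a' -> body[0..3], body so far='a0a'
Chunk 2: stream[8..9]='8' size=0x8=8, data at stream[11..19]='kj2ef3y1' -> body[3..11], body so far='a0akj2ef3y1'
Chunk 3: stream[21..22]='4' size=0x4=4, data at stream[24..28]='yoop' -> body[11..15], body so far='a0akj2ef3y1yoop'
Chunk 4: stream[30..31]='0' size=0 (terminator). Final body='a0akj2ef3y1yoop' (15 bytes)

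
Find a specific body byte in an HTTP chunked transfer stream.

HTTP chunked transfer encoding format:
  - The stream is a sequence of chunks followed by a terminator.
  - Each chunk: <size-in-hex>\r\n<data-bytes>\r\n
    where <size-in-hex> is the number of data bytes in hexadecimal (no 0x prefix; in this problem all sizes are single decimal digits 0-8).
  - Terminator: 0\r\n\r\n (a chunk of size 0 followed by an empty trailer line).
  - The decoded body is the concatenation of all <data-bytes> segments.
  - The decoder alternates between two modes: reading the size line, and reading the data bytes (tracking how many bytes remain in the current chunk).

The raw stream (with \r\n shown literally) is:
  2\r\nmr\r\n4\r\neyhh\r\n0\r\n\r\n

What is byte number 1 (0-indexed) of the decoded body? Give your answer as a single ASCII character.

Answer: r

Derivation:
Chunk 1: stream[0..1]='2' size=0x2=2, data at stream[3..5]='mr' -> body[0..2], body so far='mr'
Chunk 2: stream[7..8]='4' size=0x4=4, data at stream[10..14]='eyhh' -> body[2..6], body so far='mreyhh'
Chunk 3: stream[16..17]='0' size=0 (terminator). Final body='mreyhh' (6 bytes)
Body byte 1 = 'r'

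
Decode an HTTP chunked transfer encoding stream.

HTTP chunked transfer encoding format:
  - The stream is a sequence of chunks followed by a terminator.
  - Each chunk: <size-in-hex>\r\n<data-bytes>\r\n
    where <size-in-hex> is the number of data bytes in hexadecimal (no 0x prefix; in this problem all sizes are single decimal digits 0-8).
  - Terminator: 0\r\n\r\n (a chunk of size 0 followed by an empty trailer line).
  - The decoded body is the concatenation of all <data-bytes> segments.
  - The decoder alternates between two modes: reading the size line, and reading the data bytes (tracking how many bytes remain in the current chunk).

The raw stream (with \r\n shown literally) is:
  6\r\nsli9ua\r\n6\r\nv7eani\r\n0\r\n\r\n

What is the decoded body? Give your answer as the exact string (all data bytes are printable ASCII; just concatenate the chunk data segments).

Chunk 1: stream[0..1]='6' size=0x6=6, data at stream[3..9]='sli9ua' -> body[0..6], body so far='sli9ua'
Chunk 2: stream[11..12]='6' size=0x6=6, data at stream[14..20]='v7eani' -> body[6..12], body so far='sli9uav7eani'
Chunk 3: stream[22..23]='0' size=0 (terminator). Final body='sli9uav7eani' (12 bytes)

Answer: sli9uav7eani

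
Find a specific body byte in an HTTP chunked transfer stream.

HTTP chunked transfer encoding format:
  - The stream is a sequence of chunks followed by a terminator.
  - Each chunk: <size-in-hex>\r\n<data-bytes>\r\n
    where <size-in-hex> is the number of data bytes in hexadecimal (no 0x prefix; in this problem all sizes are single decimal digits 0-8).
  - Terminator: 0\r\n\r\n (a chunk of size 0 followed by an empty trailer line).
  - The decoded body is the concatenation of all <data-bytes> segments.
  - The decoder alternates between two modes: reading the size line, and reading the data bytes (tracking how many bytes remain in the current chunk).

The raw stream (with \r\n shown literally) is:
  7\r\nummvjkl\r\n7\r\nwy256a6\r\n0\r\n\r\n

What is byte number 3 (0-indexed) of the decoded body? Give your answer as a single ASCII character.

Chunk 1: stream[0..1]='7' size=0x7=7, data at stream[3..10]='ummvjkl' -> body[0..7], body so far='ummvjkl'
Chunk 2: stream[12..13]='7' size=0x7=7, data at stream[15..22]='wy256a6' -> body[7..14], body so far='ummvjklwy256a6'
Chunk 3: stream[24..25]='0' size=0 (terminator). Final body='ummvjklwy256a6' (14 bytes)
Body byte 3 = 'v'

Answer: v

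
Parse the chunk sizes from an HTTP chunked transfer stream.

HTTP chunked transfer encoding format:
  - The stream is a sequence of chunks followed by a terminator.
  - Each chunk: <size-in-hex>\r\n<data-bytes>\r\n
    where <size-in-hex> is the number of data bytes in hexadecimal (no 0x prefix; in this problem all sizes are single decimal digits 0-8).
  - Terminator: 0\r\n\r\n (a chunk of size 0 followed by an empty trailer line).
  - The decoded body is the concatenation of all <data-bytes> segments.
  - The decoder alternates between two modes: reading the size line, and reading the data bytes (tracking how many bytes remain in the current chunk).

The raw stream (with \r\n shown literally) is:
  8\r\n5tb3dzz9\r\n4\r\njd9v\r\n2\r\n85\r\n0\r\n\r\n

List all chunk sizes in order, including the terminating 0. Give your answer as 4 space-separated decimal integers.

Chunk 1: stream[0..1]='8' size=0x8=8, data at stream[3..11]='5tb3dzz9' -> body[0..8], body so far='5tb3dzz9'
Chunk 2: stream[13..14]='4' size=0x4=4, data at stream[16..20]='jd9v' -> body[8..12], body so far='5tb3dzz9jd9v'
Chunk 3: stream[22..23]='2' size=0x2=2, data at stream[25..27]='85' -> body[12..14], body so far='5tb3dzz9jd9v85'
Chunk 4: stream[29..30]='0' size=0 (terminator). Final body='5tb3dzz9jd9v85' (14 bytes)

Answer: 8 4 2 0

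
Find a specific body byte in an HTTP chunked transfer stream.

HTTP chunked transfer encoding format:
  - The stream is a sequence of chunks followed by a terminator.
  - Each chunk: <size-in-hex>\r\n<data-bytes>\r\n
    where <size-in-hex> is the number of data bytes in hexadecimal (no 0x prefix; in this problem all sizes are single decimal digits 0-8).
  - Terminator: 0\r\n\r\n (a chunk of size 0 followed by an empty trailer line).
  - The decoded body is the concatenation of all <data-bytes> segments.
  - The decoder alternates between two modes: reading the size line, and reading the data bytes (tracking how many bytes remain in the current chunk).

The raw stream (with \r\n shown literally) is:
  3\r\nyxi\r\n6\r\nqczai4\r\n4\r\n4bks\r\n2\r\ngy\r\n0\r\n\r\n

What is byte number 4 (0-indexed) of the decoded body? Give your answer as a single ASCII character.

Chunk 1: stream[0..1]='3' size=0x3=3, data at stream[3..6]='yxi' -> body[0..3], body so far='yxi'
Chunk 2: stream[8..9]='6' size=0x6=6, data at stream[11..17]='qczai4' -> body[3..9], body so far='yxiqczai4'
Chunk 3: stream[19..20]='4' size=0x4=4, data at stream[22..26]='4bks' -> body[9..13], body so far='yxiqczai44bks'
Chunk 4: stream[28..29]='2' size=0x2=2, data at stream[31..33]='gy' -> body[13..15], body so far='yxiqczai44bksgy'
Chunk 5: stream[35..36]='0' size=0 (terminator). Final body='yxiqczai44bksgy' (15 bytes)
Body byte 4 = 'c'

Answer: c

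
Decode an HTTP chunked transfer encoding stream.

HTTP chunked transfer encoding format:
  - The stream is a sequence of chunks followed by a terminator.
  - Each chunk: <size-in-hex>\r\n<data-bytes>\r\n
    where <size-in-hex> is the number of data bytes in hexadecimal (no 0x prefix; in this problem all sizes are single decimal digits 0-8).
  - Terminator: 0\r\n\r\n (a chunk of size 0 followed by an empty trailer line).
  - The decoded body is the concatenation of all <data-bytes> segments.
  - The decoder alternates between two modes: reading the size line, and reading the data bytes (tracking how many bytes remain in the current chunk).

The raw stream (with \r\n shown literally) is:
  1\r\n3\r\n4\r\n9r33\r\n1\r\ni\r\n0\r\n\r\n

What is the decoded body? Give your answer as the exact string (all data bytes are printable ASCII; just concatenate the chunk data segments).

Answer: 39r33i

Derivation:
Chunk 1: stream[0..1]='1' size=0x1=1, data at stream[3..4]='3' -> body[0..1], body so far='3'
Chunk 2: stream[6..7]='4' size=0x4=4, data at stream[9..13]='9r33' -> body[1..5], body so far='39r33'
Chunk 3: stream[15..16]='1' size=0x1=1, data at stream[18..19]='i' -> body[5..6], body so far='39r33i'
Chunk 4: stream[21..22]='0' size=0 (terminator). Final body='39r33i' (6 bytes)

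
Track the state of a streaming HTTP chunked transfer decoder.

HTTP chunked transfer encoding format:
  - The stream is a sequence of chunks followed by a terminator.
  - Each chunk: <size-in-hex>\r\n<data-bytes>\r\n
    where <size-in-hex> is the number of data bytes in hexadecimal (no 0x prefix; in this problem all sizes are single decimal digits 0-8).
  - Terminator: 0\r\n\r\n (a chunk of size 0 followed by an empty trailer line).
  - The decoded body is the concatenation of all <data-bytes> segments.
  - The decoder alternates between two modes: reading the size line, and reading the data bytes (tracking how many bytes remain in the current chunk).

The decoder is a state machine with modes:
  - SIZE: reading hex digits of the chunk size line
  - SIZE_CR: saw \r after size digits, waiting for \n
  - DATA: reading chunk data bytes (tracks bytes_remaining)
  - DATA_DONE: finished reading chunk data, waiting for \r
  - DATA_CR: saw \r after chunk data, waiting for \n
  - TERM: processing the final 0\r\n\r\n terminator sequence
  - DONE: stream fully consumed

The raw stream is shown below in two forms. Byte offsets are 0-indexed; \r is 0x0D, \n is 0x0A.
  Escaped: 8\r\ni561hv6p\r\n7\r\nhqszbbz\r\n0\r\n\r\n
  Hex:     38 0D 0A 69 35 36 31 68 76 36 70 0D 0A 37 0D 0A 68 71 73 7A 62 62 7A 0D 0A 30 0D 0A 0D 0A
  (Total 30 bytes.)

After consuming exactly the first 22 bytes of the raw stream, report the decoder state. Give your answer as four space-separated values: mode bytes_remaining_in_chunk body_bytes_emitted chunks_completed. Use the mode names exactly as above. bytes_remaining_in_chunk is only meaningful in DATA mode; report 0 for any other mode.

Byte 0 = '8': mode=SIZE remaining=0 emitted=0 chunks_done=0
Byte 1 = 0x0D: mode=SIZE_CR remaining=0 emitted=0 chunks_done=0
Byte 2 = 0x0A: mode=DATA remaining=8 emitted=0 chunks_done=0
Byte 3 = 'i': mode=DATA remaining=7 emitted=1 chunks_done=0
Byte 4 = '5': mode=DATA remaining=6 emitted=2 chunks_done=0
Byte 5 = '6': mode=DATA remaining=5 emitted=3 chunks_done=0
Byte 6 = '1': mode=DATA remaining=4 emitted=4 chunks_done=0
Byte 7 = 'h': mode=DATA remaining=3 emitted=5 chunks_done=0
Byte 8 = 'v': mode=DATA remaining=2 emitted=6 chunks_done=0
Byte 9 = '6': mode=DATA remaining=1 emitted=7 chunks_done=0
Byte 10 = 'p': mode=DATA_DONE remaining=0 emitted=8 chunks_done=0
Byte 11 = 0x0D: mode=DATA_CR remaining=0 emitted=8 chunks_done=0
Byte 12 = 0x0A: mode=SIZE remaining=0 emitted=8 chunks_done=1
Byte 13 = '7': mode=SIZE remaining=0 emitted=8 chunks_done=1
Byte 14 = 0x0D: mode=SIZE_CR remaining=0 emitted=8 chunks_done=1
Byte 15 = 0x0A: mode=DATA remaining=7 emitted=8 chunks_done=1
Byte 16 = 'h': mode=DATA remaining=6 emitted=9 chunks_done=1
Byte 17 = 'q': mode=DATA remaining=5 emitted=10 chunks_done=1
Byte 18 = 's': mode=DATA remaining=4 emitted=11 chunks_done=1
Byte 19 = 'z': mode=DATA remaining=3 emitted=12 chunks_done=1
Byte 20 = 'b': mode=DATA remaining=2 emitted=13 chunks_done=1
Byte 21 = 'b': mode=DATA remaining=1 emitted=14 chunks_done=1

Answer: DATA 1 14 1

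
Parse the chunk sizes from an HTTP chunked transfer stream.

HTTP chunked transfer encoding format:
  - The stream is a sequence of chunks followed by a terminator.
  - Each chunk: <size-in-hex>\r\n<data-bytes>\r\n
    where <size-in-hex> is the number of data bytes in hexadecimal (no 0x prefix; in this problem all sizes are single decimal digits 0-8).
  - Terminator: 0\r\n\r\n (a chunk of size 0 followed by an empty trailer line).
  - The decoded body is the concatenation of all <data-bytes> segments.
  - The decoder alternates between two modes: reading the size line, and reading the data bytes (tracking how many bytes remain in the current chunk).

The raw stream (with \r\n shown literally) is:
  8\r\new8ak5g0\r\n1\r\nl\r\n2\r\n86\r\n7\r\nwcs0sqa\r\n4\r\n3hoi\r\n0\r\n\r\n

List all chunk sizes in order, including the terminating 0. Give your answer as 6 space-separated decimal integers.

Answer: 8 1 2 7 4 0

Derivation:
Chunk 1: stream[0..1]='8' size=0x8=8, data at stream[3..11]='ew8ak5g0' -> body[0..8], body so far='ew8ak5g0'
Chunk 2: stream[13..14]='1' size=0x1=1, data at stream[16..17]='l' -> body[8..9], body so far='ew8ak5g0l'
Chunk 3: stream[19..20]='2' size=0x2=2, data at stream[22..24]='86' -> body[9..11], body so far='ew8ak5g0l86'
Chunk 4: stream[26..27]='7' size=0x7=7, data at stream[29..36]='wcs0sqa' -> body[11..18], body so far='ew8ak5g0l86wcs0sqa'
Chunk 5: stream[38..39]='4' size=0x4=4, data at stream[41..45]='3hoi' -> body[18..22], body so far='ew8ak5g0l86wcs0sqa3hoi'
Chunk 6: stream[47..48]='0' size=0 (terminator). Final body='ew8ak5g0l86wcs0sqa3hoi' (22 bytes)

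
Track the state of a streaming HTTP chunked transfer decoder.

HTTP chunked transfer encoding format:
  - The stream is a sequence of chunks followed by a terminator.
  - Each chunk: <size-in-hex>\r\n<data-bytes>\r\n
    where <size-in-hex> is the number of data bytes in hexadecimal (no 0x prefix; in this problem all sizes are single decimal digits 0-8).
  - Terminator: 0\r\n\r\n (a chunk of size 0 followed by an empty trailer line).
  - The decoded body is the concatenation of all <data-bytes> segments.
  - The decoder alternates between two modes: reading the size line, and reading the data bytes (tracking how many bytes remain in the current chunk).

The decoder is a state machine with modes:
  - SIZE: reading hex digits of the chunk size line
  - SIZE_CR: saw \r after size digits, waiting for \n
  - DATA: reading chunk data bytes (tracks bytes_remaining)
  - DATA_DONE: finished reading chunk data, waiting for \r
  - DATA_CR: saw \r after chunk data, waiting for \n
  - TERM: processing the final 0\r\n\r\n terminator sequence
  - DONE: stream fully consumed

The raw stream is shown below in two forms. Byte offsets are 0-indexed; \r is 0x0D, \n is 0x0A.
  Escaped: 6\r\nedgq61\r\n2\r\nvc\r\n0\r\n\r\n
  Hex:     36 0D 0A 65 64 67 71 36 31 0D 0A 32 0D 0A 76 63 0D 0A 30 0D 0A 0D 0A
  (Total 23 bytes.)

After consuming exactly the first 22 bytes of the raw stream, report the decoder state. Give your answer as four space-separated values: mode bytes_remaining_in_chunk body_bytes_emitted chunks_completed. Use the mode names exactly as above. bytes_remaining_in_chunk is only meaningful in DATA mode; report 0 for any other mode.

Byte 0 = '6': mode=SIZE remaining=0 emitted=0 chunks_done=0
Byte 1 = 0x0D: mode=SIZE_CR remaining=0 emitted=0 chunks_done=0
Byte 2 = 0x0A: mode=DATA remaining=6 emitted=0 chunks_done=0
Byte 3 = 'e': mode=DATA remaining=5 emitted=1 chunks_done=0
Byte 4 = 'd': mode=DATA remaining=4 emitted=2 chunks_done=0
Byte 5 = 'g': mode=DATA remaining=3 emitted=3 chunks_done=0
Byte 6 = 'q': mode=DATA remaining=2 emitted=4 chunks_done=0
Byte 7 = '6': mode=DATA remaining=1 emitted=5 chunks_done=0
Byte 8 = '1': mode=DATA_DONE remaining=0 emitted=6 chunks_done=0
Byte 9 = 0x0D: mode=DATA_CR remaining=0 emitted=6 chunks_done=0
Byte 10 = 0x0A: mode=SIZE remaining=0 emitted=6 chunks_done=1
Byte 11 = '2': mode=SIZE remaining=0 emitted=6 chunks_done=1
Byte 12 = 0x0D: mode=SIZE_CR remaining=0 emitted=6 chunks_done=1
Byte 13 = 0x0A: mode=DATA remaining=2 emitted=6 chunks_done=1
Byte 14 = 'v': mode=DATA remaining=1 emitted=7 chunks_done=1
Byte 15 = 'c': mode=DATA_DONE remaining=0 emitted=8 chunks_done=1
Byte 16 = 0x0D: mode=DATA_CR remaining=0 emitted=8 chunks_done=1
Byte 17 = 0x0A: mode=SIZE remaining=0 emitted=8 chunks_done=2
Byte 18 = '0': mode=SIZE remaining=0 emitted=8 chunks_done=2
Byte 19 = 0x0D: mode=SIZE_CR remaining=0 emitted=8 chunks_done=2
Byte 20 = 0x0A: mode=TERM remaining=0 emitted=8 chunks_done=2
Byte 21 = 0x0D: mode=TERM remaining=0 emitted=8 chunks_done=2

Answer: TERM 0 8 2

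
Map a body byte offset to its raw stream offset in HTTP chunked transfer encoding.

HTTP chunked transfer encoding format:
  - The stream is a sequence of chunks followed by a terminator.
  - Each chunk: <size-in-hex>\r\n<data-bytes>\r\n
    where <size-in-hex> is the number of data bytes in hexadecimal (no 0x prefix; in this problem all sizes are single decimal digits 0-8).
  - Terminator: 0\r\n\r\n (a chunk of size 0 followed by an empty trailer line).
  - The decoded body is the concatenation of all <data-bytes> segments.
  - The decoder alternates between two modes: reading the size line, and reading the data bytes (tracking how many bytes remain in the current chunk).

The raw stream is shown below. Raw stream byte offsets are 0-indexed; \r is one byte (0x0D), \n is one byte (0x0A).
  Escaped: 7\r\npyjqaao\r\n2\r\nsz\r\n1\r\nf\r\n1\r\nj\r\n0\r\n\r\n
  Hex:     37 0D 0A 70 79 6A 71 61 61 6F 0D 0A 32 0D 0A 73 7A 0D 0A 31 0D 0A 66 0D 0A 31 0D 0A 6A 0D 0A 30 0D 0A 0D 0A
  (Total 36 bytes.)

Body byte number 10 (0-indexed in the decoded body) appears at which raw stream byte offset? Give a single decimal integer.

Chunk 1: stream[0..1]='7' size=0x7=7, data at stream[3..10]='pyjqaao' -> body[0..7], body so far='pyjqaao'
Chunk 2: stream[12..13]='2' size=0x2=2, data at stream[15..17]='sz' -> body[7..9], body so far='pyjqaaosz'
Chunk 3: stream[19..20]='1' size=0x1=1, data at stream[22..23]='f' -> body[9..10], body so far='pyjqaaoszf'
Chunk 4: stream[25..26]='1' size=0x1=1, data at stream[28..29]='j' -> body[10..11], body so far='pyjqaaoszfj'
Chunk 5: stream[31..32]='0' size=0 (terminator). Final body='pyjqaaoszfj' (11 bytes)
Body byte 10 at stream offset 28

Answer: 28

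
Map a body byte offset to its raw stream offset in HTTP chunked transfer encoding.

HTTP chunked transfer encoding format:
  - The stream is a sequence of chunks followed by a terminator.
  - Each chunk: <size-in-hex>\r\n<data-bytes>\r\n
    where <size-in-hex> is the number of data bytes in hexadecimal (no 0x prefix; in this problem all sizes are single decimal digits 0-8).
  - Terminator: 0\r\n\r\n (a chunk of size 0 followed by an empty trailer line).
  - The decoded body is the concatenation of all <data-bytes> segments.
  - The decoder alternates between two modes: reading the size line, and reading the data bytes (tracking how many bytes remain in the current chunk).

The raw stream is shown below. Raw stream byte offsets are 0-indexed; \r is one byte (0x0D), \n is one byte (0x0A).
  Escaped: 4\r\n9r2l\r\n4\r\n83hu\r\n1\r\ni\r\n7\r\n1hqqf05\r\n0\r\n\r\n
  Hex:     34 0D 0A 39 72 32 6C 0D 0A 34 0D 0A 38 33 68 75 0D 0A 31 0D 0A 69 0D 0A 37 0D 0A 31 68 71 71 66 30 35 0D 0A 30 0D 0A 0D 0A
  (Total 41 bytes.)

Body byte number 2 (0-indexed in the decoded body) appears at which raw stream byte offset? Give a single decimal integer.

Chunk 1: stream[0..1]='4' size=0x4=4, data at stream[3..7]='9r2l' -> body[0..4], body so far='9r2l'
Chunk 2: stream[9..10]='4' size=0x4=4, data at stream[12..16]='83hu' -> body[4..8], body so far='9r2l83hu'
Chunk 3: stream[18..19]='1' size=0x1=1, data at stream[21..22]='i' -> body[8..9], body so far='9r2l83hui'
Chunk 4: stream[24..25]='7' size=0x7=7, data at stream[27..34]='1hqqf05' -> body[9..16], body so far='9r2l83hui1hqqf05'
Chunk 5: stream[36..37]='0' size=0 (terminator). Final body='9r2l83hui1hqqf05' (16 bytes)
Body byte 2 at stream offset 5

Answer: 5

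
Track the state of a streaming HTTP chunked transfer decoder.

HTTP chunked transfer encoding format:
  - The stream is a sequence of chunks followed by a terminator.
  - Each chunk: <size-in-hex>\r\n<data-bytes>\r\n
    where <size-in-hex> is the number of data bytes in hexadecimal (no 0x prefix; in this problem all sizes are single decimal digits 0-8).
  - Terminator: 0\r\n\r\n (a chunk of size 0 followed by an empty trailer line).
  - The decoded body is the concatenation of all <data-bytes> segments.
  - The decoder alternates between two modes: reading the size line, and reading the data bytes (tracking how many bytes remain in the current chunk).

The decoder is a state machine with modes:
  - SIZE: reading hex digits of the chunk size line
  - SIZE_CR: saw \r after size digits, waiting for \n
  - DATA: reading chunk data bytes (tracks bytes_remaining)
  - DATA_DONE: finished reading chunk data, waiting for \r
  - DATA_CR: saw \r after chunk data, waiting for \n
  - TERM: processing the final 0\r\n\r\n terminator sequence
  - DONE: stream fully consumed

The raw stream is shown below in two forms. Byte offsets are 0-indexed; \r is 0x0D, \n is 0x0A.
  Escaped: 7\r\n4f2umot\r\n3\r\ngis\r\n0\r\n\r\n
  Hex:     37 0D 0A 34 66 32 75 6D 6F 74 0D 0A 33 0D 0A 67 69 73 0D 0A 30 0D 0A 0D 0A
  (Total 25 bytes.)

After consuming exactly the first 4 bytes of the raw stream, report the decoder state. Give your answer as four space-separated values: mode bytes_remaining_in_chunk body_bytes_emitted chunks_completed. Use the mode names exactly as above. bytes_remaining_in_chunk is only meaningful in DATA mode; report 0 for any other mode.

Byte 0 = '7': mode=SIZE remaining=0 emitted=0 chunks_done=0
Byte 1 = 0x0D: mode=SIZE_CR remaining=0 emitted=0 chunks_done=0
Byte 2 = 0x0A: mode=DATA remaining=7 emitted=0 chunks_done=0
Byte 3 = '4': mode=DATA remaining=6 emitted=1 chunks_done=0

Answer: DATA 6 1 0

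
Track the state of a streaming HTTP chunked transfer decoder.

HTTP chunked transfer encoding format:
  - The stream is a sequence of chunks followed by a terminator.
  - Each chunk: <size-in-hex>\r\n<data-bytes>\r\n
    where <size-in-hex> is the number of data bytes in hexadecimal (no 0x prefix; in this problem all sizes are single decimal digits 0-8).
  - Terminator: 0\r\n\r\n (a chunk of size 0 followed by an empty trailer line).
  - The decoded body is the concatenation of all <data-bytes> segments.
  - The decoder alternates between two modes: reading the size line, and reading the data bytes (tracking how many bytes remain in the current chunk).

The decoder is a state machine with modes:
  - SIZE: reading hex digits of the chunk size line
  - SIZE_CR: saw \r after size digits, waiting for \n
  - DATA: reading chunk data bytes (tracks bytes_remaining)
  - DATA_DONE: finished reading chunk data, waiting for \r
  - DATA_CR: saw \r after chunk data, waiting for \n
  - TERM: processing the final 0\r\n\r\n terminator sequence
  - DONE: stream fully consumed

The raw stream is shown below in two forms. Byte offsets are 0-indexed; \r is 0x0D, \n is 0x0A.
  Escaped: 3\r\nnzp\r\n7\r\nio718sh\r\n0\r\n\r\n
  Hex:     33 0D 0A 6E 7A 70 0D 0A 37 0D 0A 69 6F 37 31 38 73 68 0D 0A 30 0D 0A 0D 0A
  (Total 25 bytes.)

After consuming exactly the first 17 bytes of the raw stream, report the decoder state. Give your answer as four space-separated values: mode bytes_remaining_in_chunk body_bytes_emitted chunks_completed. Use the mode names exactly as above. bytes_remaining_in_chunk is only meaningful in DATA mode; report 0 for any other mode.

Byte 0 = '3': mode=SIZE remaining=0 emitted=0 chunks_done=0
Byte 1 = 0x0D: mode=SIZE_CR remaining=0 emitted=0 chunks_done=0
Byte 2 = 0x0A: mode=DATA remaining=3 emitted=0 chunks_done=0
Byte 3 = 'n': mode=DATA remaining=2 emitted=1 chunks_done=0
Byte 4 = 'z': mode=DATA remaining=1 emitted=2 chunks_done=0
Byte 5 = 'p': mode=DATA_DONE remaining=0 emitted=3 chunks_done=0
Byte 6 = 0x0D: mode=DATA_CR remaining=0 emitted=3 chunks_done=0
Byte 7 = 0x0A: mode=SIZE remaining=0 emitted=3 chunks_done=1
Byte 8 = '7': mode=SIZE remaining=0 emitted=3 chunks_done=1
Byte 9 = 0x0D: mode=SIZE_CR remaining=0 emitted=3 chunks_done=1
Byte 10 = 0x0A: mode=DATA remaining=7 emitted=3 chunks_done=1
Byte 11 = 'i': mode=DATA remaining=6 emitted=4 chunks_done=1
Byte 12 = 'o': mode=DATA remaining=5 emitted=5 chunks_done=1
Byte 13 = '7': mode=DATA remaining=4 emitted=6 chunks_done=1
Byte 14 = '1': mode=DATA remaining=3 emitted=7 chunks_done=1
Byte 15 = '8': mode=DATA remaining=2 emitted=8 chunks_done=1
Byte 16 = 's': mode=DATA remaining=1 emitted=9 chunks_done=1

Answer: DATA 1 9 1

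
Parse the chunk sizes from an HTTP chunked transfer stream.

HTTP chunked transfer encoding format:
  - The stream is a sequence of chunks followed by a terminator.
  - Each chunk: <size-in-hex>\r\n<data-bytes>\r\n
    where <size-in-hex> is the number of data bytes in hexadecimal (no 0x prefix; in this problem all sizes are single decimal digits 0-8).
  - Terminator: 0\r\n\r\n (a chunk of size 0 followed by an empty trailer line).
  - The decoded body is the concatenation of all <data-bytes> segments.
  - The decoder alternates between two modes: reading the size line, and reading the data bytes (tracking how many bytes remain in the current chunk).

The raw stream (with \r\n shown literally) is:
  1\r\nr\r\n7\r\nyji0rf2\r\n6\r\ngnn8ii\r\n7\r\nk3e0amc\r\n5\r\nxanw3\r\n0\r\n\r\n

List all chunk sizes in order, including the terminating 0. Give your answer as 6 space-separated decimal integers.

Answer: 1 7 6 7 5 0

Derivation:
Chunk 1: stream[0..1]='1' size=0x1=1, data at stream[3..4]='r' -> body[0..1], body so far='r'
Chunk 2: stream[6..7]='7' size=0x7=7, data at stream[9..16]='yji0rf2' -> body[1..8], body so far='ryji0rf2'
Chunk 3: stream[18..19]='6' size=0x6=6, data at stream[21..27]='gnn8ii' -> body[8..14], body so far='ryji0rf2gnn8ii'
Chunk 4: stream[29..30]='7' size=0x7=7, data at stream[32..39]='k3e0amc' -> body[14..21], body so far='ryji0rf2gnn8iik3e0amc'
Chunk 5: stream[41..42]='5' size=0x5=5, data at stream[44..49]='xanw3' -> body[21..26], body so far='ryji0rf2gnn8iik3e0amcxanw3'
Chunk 6: stream[51..52]='0' size=0 (terminator). Final body='ryji0rf2gnn8iik3e0amcxanw3' (26 bytes)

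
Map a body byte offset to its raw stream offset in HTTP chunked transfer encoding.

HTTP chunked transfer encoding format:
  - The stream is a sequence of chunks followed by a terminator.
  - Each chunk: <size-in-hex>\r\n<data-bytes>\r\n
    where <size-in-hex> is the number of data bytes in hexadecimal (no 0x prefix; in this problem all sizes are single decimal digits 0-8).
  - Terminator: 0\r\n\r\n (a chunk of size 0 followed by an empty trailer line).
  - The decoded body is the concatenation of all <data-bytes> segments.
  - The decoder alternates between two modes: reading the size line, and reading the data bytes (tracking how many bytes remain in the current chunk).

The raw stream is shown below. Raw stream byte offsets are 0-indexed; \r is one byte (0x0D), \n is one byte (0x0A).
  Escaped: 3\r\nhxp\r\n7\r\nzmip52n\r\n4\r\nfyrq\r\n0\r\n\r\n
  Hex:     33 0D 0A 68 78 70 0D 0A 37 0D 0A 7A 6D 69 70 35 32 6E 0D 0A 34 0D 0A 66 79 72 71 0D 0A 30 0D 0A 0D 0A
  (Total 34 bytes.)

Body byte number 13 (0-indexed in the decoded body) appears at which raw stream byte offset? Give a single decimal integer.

Answer: 26

Derivation:
Chunk 1: stream[0..1]='3' size=0x3=3, data at stream[3..6]='hxp' -> body[0..3], body so far='hxp'
Chunk 2: stream[8..9]='7' size=0x7=7, data at stream[11..18]='zmip52n' -> body[3..10], body so far='hxpzmip52n'
Chunk 3: stream[20..21]='4' size=0x4=4, data at stream[23..27]='fyrq' -> body[10..14], body so far='hxpzmip52nfyrq'
Chunk 4: stream[29..30]='0' size=0 (terminator). Final body='hxpzmip52nfyrq' (14 bytes)
Body byte 13 at stream offset 26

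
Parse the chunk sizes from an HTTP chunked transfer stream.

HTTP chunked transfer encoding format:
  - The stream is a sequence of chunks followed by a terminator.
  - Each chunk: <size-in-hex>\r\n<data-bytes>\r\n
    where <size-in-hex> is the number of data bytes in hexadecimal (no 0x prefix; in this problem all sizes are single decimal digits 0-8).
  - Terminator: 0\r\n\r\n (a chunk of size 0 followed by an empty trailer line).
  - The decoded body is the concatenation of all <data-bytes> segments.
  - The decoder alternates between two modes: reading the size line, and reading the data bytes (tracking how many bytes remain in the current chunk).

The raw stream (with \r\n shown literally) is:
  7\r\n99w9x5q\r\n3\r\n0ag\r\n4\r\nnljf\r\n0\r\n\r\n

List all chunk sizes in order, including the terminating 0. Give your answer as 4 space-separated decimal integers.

Answer: 7 3 4 0

Derivation:
Chunk 1: stream[0..1]='7' size=0x7=7, data at stream[3..10]='99w9x5q' -> body[0..7], body so far='99w9x5q'
Chunk 2: stream[12..13]='3' size=0x3=3, data at stream[15..18]='0ag' -> body[7..10], body so far='99w9x5q0ag'
Chunk 3: stream[20..21]='4' size=0x4=4, data at stream[23..27]='nljf' -> body[10..14], body so far='99w9x5q0agnljf'
Chunk 4: stream[29..30]='0' size=0 (terminator). Final body='99w9x5q0agnljf' (14 bytes)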